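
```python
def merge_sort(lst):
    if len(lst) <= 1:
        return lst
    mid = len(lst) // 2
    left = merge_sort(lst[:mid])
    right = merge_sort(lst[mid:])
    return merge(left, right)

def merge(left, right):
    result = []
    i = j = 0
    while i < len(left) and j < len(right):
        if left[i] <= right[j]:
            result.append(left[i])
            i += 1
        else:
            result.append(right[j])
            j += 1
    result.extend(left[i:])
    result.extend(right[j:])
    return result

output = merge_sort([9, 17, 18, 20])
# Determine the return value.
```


merge_sort([9, 17, 18, 20])
Split into [9, 17] and [18, 20]
Left sorted: [9, 17]
Right sorted: [18, 20]
Merge [9, 17] and [18, 20]
= [9, 17, 18, 20]


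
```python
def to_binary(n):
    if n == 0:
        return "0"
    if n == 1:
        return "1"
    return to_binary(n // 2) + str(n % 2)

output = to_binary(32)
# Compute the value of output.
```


to_binary(32)
= to_binary(16) + "0"
= to_binary(8) + "0" + "0"
= to_binary(4) + "0" + "0" + "0"
= to_binary(2) + "0" + "0" + "0" + "0"
= to_binary(1) + "0" + "0" + "0" + "0" + "0"
= "1" + "0" + "0" + "0" + "0" + "0"
= "100000"


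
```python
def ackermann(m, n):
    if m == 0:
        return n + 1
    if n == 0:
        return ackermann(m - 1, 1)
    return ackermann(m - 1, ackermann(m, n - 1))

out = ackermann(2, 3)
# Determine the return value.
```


ackermann(2, 3)
= ackermann(1, ackermann(2, 2))
First compute ackermann(2, 2) = 7
= ackermann(1, 7)
= 9


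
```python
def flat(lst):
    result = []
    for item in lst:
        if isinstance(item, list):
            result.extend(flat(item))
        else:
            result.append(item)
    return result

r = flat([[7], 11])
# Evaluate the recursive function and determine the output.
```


flat([[7], 11])
Processing each element:
  [7] is a list -> flat recursively -> [7]
  11 is not a list -> append 11
= [7, 11]


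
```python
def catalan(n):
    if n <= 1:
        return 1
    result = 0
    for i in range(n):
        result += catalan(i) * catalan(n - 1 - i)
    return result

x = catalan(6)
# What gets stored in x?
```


catalan(6)
= sum of catalan(i) * catalan(6-1-i) for i in 0..5
First compute sub-values bottom-up:
  catalan(0) = 1, catalan(1) = 1
  catalan(2) = 1*1 + 1*1 = 2
  catalan(3) = 1*2 + 1*1 + 2*1 = 5
  catalan(4) = 1*5 + 1*2 + 2*1 + 5*1 = 14
  catalan(5) = 1*14 + 1*5 + 2*2 + 5*1 + 14*1 = 42
Now catalan(6):
  catalan(0)*catalan(5) = 1*42 = 42
  catalan(1)*catalan(4) = 1*14 = 14
  catalan(2)*catalan(3) = 2*5 = 10
  catalan(3)*catalan(2) = 5*2 = 10
  catalan(4)*catalan(1) = 14*1 = 14
  catalan(5)*catalan(0) = 42*1 = 42
= 42 + 14 + 10 + 10 + 14 + 42
= 132


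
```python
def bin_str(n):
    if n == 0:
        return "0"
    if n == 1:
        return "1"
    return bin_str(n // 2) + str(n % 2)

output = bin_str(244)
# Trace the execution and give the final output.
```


bin_str(244)
= bin_str(122) + "0"
= bin_str(61) + "0" + "0"
= bin_str(30) + "1" + "0" + "0"
= bin_str(15) + "0" + "1" + "0" + "0"
= bin_str(7) + "1" + "0" + "1" + "0" + "0"
= bin_str(3) + "1" + "1" + "0" + "1" + "0" + "0"
= bin_str(1) + "1" + "1" + "1" + "0" + "1" + "0" + "0"
= "1" + "1" + "1" + "1" + "0" + "1" + "0" + "0"
= "11110100"


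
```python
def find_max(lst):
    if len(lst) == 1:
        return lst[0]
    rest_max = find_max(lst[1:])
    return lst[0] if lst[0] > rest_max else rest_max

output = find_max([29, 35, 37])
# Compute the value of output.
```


find_max([29, 35, 37])
= compare 29 with find_max([35, 37])
= compare 35 with find_max([37])
Base: find_max([37]) = 37
compare 35 with 37: max = 37
compare 29 with 37: max = 37
= 37


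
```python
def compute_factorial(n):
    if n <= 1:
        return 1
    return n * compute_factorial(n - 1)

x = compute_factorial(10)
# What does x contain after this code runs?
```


compute_factorial(10)
= 10 * compute_factorial(9)
= 10 * 9 * compute_factorial(8)
= 10 * 9 * 8 * compute_factorial(7)
= 10 * 9 * 8 * 7 * compute_factorial(6)
= 10 * 9 * 8 * 7 * 6 * compute_factorial(5)
= 10 * 9 * 8 * 7 * 6 * 5 * compute_factorial(4)
= 10 * 9 * 8 * 7 * 6 * 5 * 4 * compute_factorial(3)
= 10 * 9 * 8 * 7 * 6 * 5 * 4 * 3 * compute_factorial(2)
= 10 * 9 * 8 * 7 * 6 * 5 * 4 * 3 * 2 * compute_factorial(1)
= 10 * 9 * 8 * 7 * 6 * 5 * 4 * 3 * 2 * 1
= 3628800


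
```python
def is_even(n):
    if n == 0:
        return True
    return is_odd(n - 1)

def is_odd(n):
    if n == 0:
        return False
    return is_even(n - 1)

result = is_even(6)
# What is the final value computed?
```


is_even(6)
= is_odd(5)
= is_even(4)
= is_odd(3)
= is_even(2)
= is_odd(1)
= is_even(0)
n == 0: return True
= True


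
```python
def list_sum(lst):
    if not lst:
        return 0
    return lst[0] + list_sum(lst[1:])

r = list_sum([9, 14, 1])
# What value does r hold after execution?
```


list_sum([9, 14, 1])
= 9 + list_sum([14, 1])
= 9 + 14 + list_sum([1])
= 9 + 14 + 1 + list_sum([])
= 9 + 14 + 1 + 0
= 24


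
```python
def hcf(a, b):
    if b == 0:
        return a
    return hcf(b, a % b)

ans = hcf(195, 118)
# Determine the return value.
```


hcf(195, 118)
= hcf(118, 195 % 118) = hcf(118, 77)
= hcf(77, 118 % 77) = hcf(77, 41)
= hcf(41, 77 % 41) = hcf(41, 36)
= hcf(36, 41 % 36) = hcf(36, 5)
= hcf(5, 36 % 5) = hcf(5, 1)
= hcf(1, 5 % 1) = hcf(1, 0)
b == 0, return a = 1


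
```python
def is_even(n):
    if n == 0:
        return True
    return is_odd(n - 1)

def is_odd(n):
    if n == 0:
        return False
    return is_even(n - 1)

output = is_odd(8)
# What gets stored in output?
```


is_odd(8)
= is_even(7)
= is_odd(6)
= is_even(5)
= is_odd(4)
= is_even(3)
= is_odd(2)
= is_even(1)
= is_odd(0)
n == 0: return False
= False


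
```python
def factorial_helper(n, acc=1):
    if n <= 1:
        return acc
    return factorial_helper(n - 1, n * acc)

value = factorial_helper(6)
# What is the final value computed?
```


factorial_helper(6, 1)
= factorial_helper(5, 6 * 1) = factorial_helper(5, 6)
= factorial_helper(4, 5 * 6) = factorial_helper(4, 30)
= factorial_helper(3, 4 * 30) = factorial_helper(3, 120)
= factorial_helper(2, 3 * 120) = factorial_helper(2, 360)
= factorial_helper(1, 2 * 360) = factorial_helper(1, 720)
n <= 1, return acc = 720


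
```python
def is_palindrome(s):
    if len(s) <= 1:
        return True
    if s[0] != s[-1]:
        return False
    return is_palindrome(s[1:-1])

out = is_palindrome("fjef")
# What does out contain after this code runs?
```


is_palindrome("fjef")
"fjef": s[0]='f' == s[-1]='f' -> is_palindrome("je")
"je": s[0]='j' != s[-1]='e' -> False
= False


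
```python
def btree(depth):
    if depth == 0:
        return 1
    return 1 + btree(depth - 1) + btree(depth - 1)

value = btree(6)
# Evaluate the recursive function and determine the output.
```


btree(6)
= 1 + btree(5) + btree(5)
= 1 + 2 * btree(5)
btree(k) = 2^(k+1) - 1
btree(0) = 1
btree(1) = 3
btree(2) = 7
btree(3) = 15
btree(4) = 31
btree(6) = 2^7 - 1 = 127


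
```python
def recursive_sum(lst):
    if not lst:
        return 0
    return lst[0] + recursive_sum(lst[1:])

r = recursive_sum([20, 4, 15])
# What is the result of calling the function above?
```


recursive_sum([20, 4, 15])
= 20 + recursive_sum([4, 15])
= 20 + 4 + recursive_sum([15])
= 20 + 4 + 15 + recursive_sum([])
= 20 + 4 + 15 + 0
= 39


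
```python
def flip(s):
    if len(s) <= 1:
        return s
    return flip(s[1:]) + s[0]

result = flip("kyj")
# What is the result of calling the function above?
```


flip("kyj")
= flip("yj") + "k"
= flip("j") + "y" + "k"
= "j" + "y" + "k"
= "jyk"


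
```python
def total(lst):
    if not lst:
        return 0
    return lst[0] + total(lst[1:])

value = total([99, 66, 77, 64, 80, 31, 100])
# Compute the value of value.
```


total([99, 66, 77, 64, 80, 31, 100])
= 99 + total([66, 77, 64, 80, 31, 100])
= 99 + 66 + total([77, 64, 80, 31, 100])
= 99 + 66 + 77 + total([64, 80, 31, 100])
= 99 + 66 + 77 + 64 + total([80, 31, 100])
= 99 + 66 + 77 + 64 + 80 + total([31, 100])
= 99 + 66 + 77 + 64 + 80 + 31 + total([100])
= 99 + 66 + 77 + 64 + 80 + 31 + 100 + total([])
= 99 + 66 + 77 + 64 + 80 + 31 + 100 + 0
= 517


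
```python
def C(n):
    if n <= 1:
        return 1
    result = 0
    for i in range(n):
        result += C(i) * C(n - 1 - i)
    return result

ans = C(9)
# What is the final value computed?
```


C(9)
= sum of C(i) * C(9-1-i) for i in 0..8
First compute sub-values bottom-up:
  C(0) = 1, C(1) = 1
  C(2) = 1*1 + 1*1 = 2
  C(3) = 1*2 + 1*1 + 2*1 = 5
  C(4) = 1*5 + 1*2 + 2*1 + 5*1 = 14
  C(5) = 1*14 + 1*5 + 2*2 + 5*1 + 14*1 = 42
  C(6) = 1*42 + 1*14 + 2*5 + 5*2 + 14*1 + 42*1 = 132
  C(7) = 1*132 + 1*42 + 2*14 + 5*5 + 14*2 + 42*1 + 132*1 = 429
  C(8) = 1*429 + 1*132 + 2*42 + 5*14 + 14*5 + 42*2 + 132*1 + 429*1 = 1430
Now C(9):
  C(0)*C(8) = 1*1430 = 1430
  C(1)*C(7) = 1*429 = 429
  C(2)*C(6) = 2*132 = 264
  C(3)*C(5) = 5*42 = 210
  C(4)*C(4) = 14*14 = 196
  C(5)*C(3) = 42*5 = 210
  C(6)*C(2) = 132*2 = 264
  C(7)*C(1) = 429*1 = 429
  C(8)*C(0) = 1430*1 = 1430
= 1430 + 429 + 264 + 210 + 196 + 210 + 264 + 429 + 1430
= 4862


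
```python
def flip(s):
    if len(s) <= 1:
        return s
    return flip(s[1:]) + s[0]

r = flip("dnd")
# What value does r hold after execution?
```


flip("dnd")
= flip("nd") + "d"
= flip("d") + "n" + "d"
= "d" + "n" + "d"
= "dnd"


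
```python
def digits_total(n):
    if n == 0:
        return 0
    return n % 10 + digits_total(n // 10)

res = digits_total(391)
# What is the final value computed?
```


digits_total(391)
= 1 + digits_total(39)
= 1 + 9 + digits_total(3)
= 1 + 9 + 3 + digits_total(0)
= 1 + 9 + 3 + 0
= 13


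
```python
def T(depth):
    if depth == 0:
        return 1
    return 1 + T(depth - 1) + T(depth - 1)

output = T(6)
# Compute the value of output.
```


T(6)
= 1 + T(5) + T(5)
= 1 + 2 * T(5)
T(k) = 2^(k+1) - 1
T(0) = 1
T(1) = 3
T(2) = 7
T(3) = 15
T(4) = 31
T(6) = 2^7 - 1 = 127


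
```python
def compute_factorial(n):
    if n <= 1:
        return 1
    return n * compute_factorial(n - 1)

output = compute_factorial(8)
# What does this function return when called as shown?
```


compute_factorial(8)
= 8 * compute_factorial(7)
= 8 * 7 * compute_factorial(6)
= 8 * 7 * 6 * compute_factorial(5)
= 8 * 7 * 6 * 5 * compute_factorial(4)
= 8 * 7 * 6 * 5 * 4 * compute_factorial(3)
= 8 * 7 * 6 * 5 * 4 * 3 * compute_factorial(2)
= 8 * 7 * 6 * 5 * 4 * 3 * 2 * compute_factorial(1)
= 8 * 7 * 6 * 5 * 4 * 3 * 2 * 1
= 40320


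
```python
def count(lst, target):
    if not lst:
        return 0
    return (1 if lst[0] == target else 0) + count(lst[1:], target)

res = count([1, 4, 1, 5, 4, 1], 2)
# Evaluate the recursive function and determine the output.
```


count([1, 4, 1, 5, 4, 1], 2)
lst[0]=1 != 2: 0 + count([4, 1, 5, 4, 1], 2)
lst[0]=4 != 2: 0 + count([1, 5, 4, 1], 2)
lst[0]=1 != 2: 0 + count([5, 4, 1], 2)
lst[0]=5 != 2: 0 + count([4, 1], 2)
lst[0]=4 != 2: 0 + count([1], 2)
lst[0]=1 != 2: 0 + count([], 2)
= 0


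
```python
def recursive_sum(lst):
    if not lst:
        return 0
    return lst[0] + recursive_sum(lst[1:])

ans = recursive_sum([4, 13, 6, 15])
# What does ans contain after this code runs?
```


recursive_sum([4, 13, 6, 15])
= 4 + recursive_sum([13, 6, 15])
= 4 + 13 + recursive_sum([6, 15])
= 4 + 13 + 6 + recursive_sum([15])
= 4 + 13 + 6 + 15 + recursive_sum([])
= 4 + 13 + 6 + 15 + 0
= 38


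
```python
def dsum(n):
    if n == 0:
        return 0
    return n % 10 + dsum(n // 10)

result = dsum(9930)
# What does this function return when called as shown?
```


dsum(9930)
= 0 + dsum(993)
= 0 + 3 + dsum(99)
= 0 + 3 + 9 + dsum(9)
= 0 + 3 + 9 + 9 + dsum(0)
= 0 + 3 + 9 + 9 + 0
= 21


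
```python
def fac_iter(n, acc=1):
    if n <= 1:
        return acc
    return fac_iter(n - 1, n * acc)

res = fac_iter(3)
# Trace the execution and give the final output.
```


fac_iter(3, 1)
= fac_iter(2, 3 * 1) = fac_iter(2, 3)
= fac_iter(1, 2 * 3) = fac_iter(1, 6)
n <= 1, return acc = 6


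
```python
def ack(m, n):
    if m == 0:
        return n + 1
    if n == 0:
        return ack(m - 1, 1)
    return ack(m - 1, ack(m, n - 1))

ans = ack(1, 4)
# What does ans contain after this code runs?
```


ack(1, 4)
= ack(0, ack(1, 3))
First compute ack(1, 3) = 5
= ack(0, 5)
= 6


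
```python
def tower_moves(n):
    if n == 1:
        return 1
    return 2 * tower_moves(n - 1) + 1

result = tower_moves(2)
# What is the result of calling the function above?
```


tower_moves(2)
= 2 * tower_moves(1) + 1
Now compute bottom-up:
tower_moves(1) = 1
tower_moves(2) = 2 * 1 + 1 = 3
= 3


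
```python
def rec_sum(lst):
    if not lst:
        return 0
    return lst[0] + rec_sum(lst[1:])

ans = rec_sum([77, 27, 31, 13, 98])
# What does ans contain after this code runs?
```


rec_sum([77, 27, 31, 13, 98])
= 77 + rec_sum([27, 31, 13, 98])
= 77 + 27 + rec_sum([31, 13, 98])
= 77 + 27 + 31 + rec_sum([13, 98])
= 77 + 27 + 31 + 13 + rec_sum([98])
= 77 + 27 + 31 + 13 + 98 + rec_sum([])
= 77 + 27 + 31 + 13 + 98 + 0
= 246


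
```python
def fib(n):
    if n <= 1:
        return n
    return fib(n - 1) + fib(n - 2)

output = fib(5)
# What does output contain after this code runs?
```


fib(5)
= fib(4) + fib(3)
= (fib(3) + fib(2)) + fib(3)
Computing bottom-up: fib(0)=0, fib(1)=1, fib(2)=1, fib(3)=2, fib(4)=3, fib(5)=5
= 5


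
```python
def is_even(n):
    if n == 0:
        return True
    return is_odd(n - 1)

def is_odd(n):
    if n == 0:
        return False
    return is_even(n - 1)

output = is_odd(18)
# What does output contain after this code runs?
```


is_odd(18)
= is_even(17)
= is_odd(16)
= is_even(15)
= is_odd(14)
= is_even(13)
= is_odd(12)
= is_even(11)
= is_odd(10)
= is_even(9)
= is_odd(8)
= is_even(7)
= is_odd(6)
= is_even(5)
= is_odd(4)
= is_even(3)
= is_odd(2)
= is_even(1)
= is_odd(0)
n == 0: return False
= False


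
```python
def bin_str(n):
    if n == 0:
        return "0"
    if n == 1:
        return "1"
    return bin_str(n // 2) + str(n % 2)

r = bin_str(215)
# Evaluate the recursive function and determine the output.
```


bin_str(215)
= bin_str(107) + "1"
= bin_str(53) + "1" + "1"
= bin_str(26) + "1" + "1" + "1"
= bin_str(13) + "0" + "1" + "1" + "1"
= bin_str(6) + "1" + "0" + "1" + "1" + "1"
= bin_str(3) + "0" + "1" + "0" + "1" + "1" + "1"
= bin_str(1) + "1" + "0" + "1" + "0" + "1" + "1" + "1"
= "1" + "1" + "0" + "1" + "0" + "1" + "1" + "1"
= "11010111"


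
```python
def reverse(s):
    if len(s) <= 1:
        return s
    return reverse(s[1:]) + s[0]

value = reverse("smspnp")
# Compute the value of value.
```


reverse("smspnp")
= reverse("mspnp") + "s"
= reverse("spnp") + "m" + "s"
= reverse("pnp") + "s" + "m" + "s"
= reverse("np") + "p" + "s" + "m" + "s"
= reverse("p") + "n" + "p" + "s" + "m" + "s"
= "p" + "n" + "p" + "s" + "m" + "s"
= "pnpsms"


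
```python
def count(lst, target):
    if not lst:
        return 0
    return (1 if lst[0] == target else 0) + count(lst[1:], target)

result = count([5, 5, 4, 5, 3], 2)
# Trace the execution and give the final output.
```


count([5, 5, 4, 5, 3], 2)
lst[0]=5 != 2: 0 + count([5, 4, 5, 3], 2)
lst[0]=5 != 2: 0 + count([4, 5, 3], 2)
lst[0]=4 != 2: 0 + count([5, 3], 2)
lst[0]=5 != 2: 0 + count([3], 2)
lst[0]=3 != 2: 0 + count([], 2)
= 0


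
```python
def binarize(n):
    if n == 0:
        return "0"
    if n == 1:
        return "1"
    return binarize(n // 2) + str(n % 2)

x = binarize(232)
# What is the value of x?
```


binarize(232)
= binarize(116) + "0"
= binarize(58) + "0" + "0"
= binarize(29) + "0" + "0" + "0"
= binarize(14) + "1" + "0" + "0" + "0"
= binarize(7) + "0" + "1" + "0" + "0" + "0"
= binarize(3) + "1" + "0" + "1" + "0" + "0" + "0"
= binarize(1) + "1" + "1" + "0" + "1" + "0" + "0" + "0"
= "1" + "1" + "1" + "0" + "1" + "0" + "0" + "0"
= "11101000"


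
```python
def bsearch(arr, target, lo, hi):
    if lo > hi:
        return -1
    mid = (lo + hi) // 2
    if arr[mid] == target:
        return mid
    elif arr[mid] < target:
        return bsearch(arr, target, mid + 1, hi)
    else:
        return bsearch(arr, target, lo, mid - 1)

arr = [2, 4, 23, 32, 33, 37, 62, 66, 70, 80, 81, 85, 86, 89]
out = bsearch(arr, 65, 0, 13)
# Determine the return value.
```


bsearch(arr, 65, 0, 13)
lo=0, hi=13, mid=6, arr[mid]=62
62 < 65, search right half
lo=7, hi=13, mid=10, arr[mid]=81
81 > 65, search left half
lo=7, hi=9, mid=8, arr[mid]=70
70 > 65, search left half
lo=7, hi=7, mid=7, arr[mid]=66
66 > 65, search left half
lo > hi, target not found, return -1
= -1


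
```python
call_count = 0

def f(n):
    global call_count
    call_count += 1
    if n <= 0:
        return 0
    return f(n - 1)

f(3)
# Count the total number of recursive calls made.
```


f(3) calls f(2) calls ... calls f(0)
Total calls: 3 + 1 (for base case) = 4


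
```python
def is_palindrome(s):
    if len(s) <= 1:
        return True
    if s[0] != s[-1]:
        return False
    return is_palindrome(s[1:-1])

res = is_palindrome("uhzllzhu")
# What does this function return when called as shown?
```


is_palindrome("uhzllzhu")
"uhzllzhu": s[0]='u' == s[-1]='u' -> is_palindrome("hzllzh")
"hzllzh": s[0]='h' == s[-1]='h' -> is_palindrome("zllz")
"zllz": s[0]='z' == s[-1]='z' -> is_palindrome("ll")
"ll": s[0]='l' == s[-1]='l' -> is_palindrome("")
"": len <= 1 -> True
= True


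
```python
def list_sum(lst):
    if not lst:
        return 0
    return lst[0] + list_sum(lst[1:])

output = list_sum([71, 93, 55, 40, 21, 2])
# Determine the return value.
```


list_sum([71, 93, 55, 40, 21, 2])
= 71 + list_sum([93, 55, 40, 21, 2])
= 71 + 93 + list_sum([55, 40, 21, 2])
= 71 + 93 + 55 + list_sum([40, 21, 2])
= 71 + 93 + 55 + 40 + list_sum([21, 2])
= 71 + 93 + 55 + 40 + 21 + list_sum([2])
= 71 + 93 + 55 + 40 + 21 + 2 + list_sum([])
= 71 + 93 + 55 + 40 + 21 + 2 + 0
= 282


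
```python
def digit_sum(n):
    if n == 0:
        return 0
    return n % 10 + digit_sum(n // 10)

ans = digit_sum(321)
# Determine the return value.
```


digit_sum(321)
= 1 + digit_sum(32)
= 1 + 2 + digit_sum(3)
= 1 + 2 + 3 + digit_sum(0)
= 1 + 2 + 3 + 0
= 6


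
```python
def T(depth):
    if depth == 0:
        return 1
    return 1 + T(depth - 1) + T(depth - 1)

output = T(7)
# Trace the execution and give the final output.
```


T(7)
= 1 + T(6) + T(6)
= 1 + 2 * T(6)
T(k) = 2^(k+1) - 1
T(0) = 1
T(1) = 3
T(2) = 7
T(3) = 15
T(4) = 31
T(7) = 2^8 - 1 = 255


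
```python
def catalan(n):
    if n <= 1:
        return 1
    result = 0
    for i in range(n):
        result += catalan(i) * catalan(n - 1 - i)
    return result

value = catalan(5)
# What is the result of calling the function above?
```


catalan(5)
= sum of catalan(i) * catalan(5-1-i) for i in 0..4
First compute sub-values bottom-up:
  catalan(0) = 1, catalan(1) = 1
  catalan(2) = 1*1 + 1*1 = 2
  catalan(3) = 1*2 + 1*1 + 2*1 = 5
  catalan(4) = 1*5 + 1*2 + 2*1 + 5*1 = 14
Now catalan(5):
  catalan(0)*catalan(4) = 1*14 = 14
  catalan(1)*catalan(3) = 1*5 = 5
  catalan(2)*catalan(2) = 2*2 = 4
  catalan(3)*catalan(1) = 5*1 = 5
  catalan(4)*catalan(0) = 14*1 = 14
= 14 + 5 + 4 + 5 + 14
= 42


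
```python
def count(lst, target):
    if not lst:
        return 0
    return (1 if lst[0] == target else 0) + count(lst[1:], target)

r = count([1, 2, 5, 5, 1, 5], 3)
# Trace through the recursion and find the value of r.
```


count([1, 2, 5, 5, 1, 5], 3)
lst[0]=1 != 3: 0 + count([2, 5, 5, 1, 5], 3)
lst[0]=2 != 3: 0 + count([5, 5, 1, 5], 3)
lst[0]=5 != 3: 0 + count([5, 1, 5], 3)
lst[0]=5 != 3: 0 + count([1, 5], 3)
lst[0]=1 != 3: 0 + count([5], 3)
lst[0]=5 != 3: 0 + count([], 3)
= 0


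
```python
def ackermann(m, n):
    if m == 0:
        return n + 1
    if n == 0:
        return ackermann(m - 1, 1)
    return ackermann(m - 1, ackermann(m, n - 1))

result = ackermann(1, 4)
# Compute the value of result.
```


ackermann(1, 4)
= ackermann(0, ackermann(1, 3))
First compute ackermann(1, 3) = 5
= ackermann(0, 5)
= 6


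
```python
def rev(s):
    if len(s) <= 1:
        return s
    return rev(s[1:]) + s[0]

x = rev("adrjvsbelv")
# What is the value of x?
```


rev("adrjvsbelv")
= rev("drjvsbelv") + "a"
= rev("rjvsbelv") + "d" + "a"
= rev("jvsbelv") + "r" + "d" + "a"
= rev("vsbelv") + "j" + "r" + "d" + "a"
= rev("sbelv") + "v" + "j" + "r" + "d" + "a"
= rev("belv") + "s" + "v" + "j" + "r" + "d" + "a"
= rev("elv") + "b" + "s" + "v" + "j" + "r" + "d" + "a"
= rev("lv") + "e" + "b" + "s" + "v" + "j" + "r" + "d" + "a"
= rev("v") + "l" + "e" + "b" + "s" + "v" + "j" + "r" + "d" + "a"
= "v" + "l" + "e" + "b" + "s" + "v" + "j" + "r" + "d" + "a"
= "vlebsvjrda"


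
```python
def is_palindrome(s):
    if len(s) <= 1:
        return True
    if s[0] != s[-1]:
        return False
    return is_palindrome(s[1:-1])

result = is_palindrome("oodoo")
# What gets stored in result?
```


is_palindrome("oodoo")
"oodoo": s[0]='o' == s[-1]='o' -> is_palindrome("odo")
"odo": s[0]='o' == s[-1]='o' -> is_palindrome("d")
"d": len <= 1 -> True
= True


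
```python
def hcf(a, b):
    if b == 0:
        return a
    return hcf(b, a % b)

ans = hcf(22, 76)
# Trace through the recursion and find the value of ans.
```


hcf(22, 76)
= hcf(76, 22 % 76) = hcf(76, 22)
= hcf(22, 76 % 22) = hcf(22, 10)
= hcf(10, 22 % 10) = hcf(10, 2)
= hcf(2, 10 % 2) = hcf(2, 0)
b == 0, return a = 2


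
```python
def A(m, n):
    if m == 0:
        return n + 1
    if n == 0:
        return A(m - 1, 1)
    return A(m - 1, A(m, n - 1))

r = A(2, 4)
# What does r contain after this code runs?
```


A(2, 4)
= A(1, A(2, 3))
First compute A(2, 3) = 9
= A(1, 9)
= 11


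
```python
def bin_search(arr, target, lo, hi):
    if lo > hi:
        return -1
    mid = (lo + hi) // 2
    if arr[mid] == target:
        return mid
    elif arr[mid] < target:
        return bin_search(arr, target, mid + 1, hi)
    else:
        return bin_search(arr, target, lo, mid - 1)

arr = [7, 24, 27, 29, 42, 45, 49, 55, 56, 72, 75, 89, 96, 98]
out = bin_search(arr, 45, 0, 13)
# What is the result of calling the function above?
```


bin_search(arr, 45, 0, 13)
lo=0, hi=13, mid=6, arr[mid]=49
49 > 45, search left half
lo=0, hi=5, mid=2, arr[mid]=27
27 < 45, search right half
lo=3, hi=5, mid=4, arr[mid]=42
42 < 45, search right half
lo=5, hi=5, mid=5, arr[mid]=45
arr[5] == 45, found at index 5
= 5


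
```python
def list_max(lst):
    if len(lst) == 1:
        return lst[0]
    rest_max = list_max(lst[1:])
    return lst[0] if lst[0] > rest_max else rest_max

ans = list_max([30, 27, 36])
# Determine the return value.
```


list_max([30, 27, 36])
= compare 30 with list_max([27, 36])
= compare 27 with list_max([36])
Base: list_max([36]) = 36
compare 27 with 36: max = 36
compare 30 with 36: max = 36
= 36


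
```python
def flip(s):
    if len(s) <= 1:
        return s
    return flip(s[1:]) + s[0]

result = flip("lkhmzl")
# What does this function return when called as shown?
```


flip("lkhmzl")
= flip("khmzl") + "l"
= flip("hmzl") + "k" + "l"
= flip("mzl") + "h" + "k" + "l"
= flip("zl") + "m" + "h" + "k" + "l"
= flip("l") + "z" + "m" + "h" + "k" + "l"
= "l" + "z" + "m" + "h" + "k" + "l"
= "lzmhkl"


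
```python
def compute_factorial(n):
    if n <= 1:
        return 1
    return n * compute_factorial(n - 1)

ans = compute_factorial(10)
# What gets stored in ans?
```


compute_factorial(10)
= 10 * compute_factorial(9)
= 10 * 9 * compute_factorial(8)
= 10 * 9 * 8 * compute_factorial(7)
= 10 * 9 * 8 * 7 * compute_factorial(6)
= 10 * 9 * 8 * 7 * 6 * compute_factorial(5)
= 10 * 9 * 8 * 7 * 6 * 5 * compute_factorial(4)
= 10 * 9 * 8 * 7 * 6 * 5 * 4 * compute_factorial(3)
= 10 * 9 * 8 * 7 * 6 * 5 * 4 * 3 * compute_factorial(2)
= 10 * 9 * 8 * 7 * 6 * 5 * 4 * 3 * 2 * compute_factorial(1)
= 10 * 9 * 8 * 7 * 6 * 5 * 4 * 3 * 2 * 1
= 3628800


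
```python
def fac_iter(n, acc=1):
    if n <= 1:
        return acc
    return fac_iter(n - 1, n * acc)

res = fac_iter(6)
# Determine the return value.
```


fac_iter(6, 1)
= fac_iter(5, 6 * 1) = fac_iter(5, 6)
= fac_iter(4, 5 * 6) = fac_iter(4, 30)
= fac_iter(3, 4 * 30) = fac_iter(3, 120)
= fac_iter(2, 3 * 120) = fac_iter(2, 360)
= fac_iter(1, 2 * 360) = fac_iter(1, 720)
n <= 1, return acc = 720


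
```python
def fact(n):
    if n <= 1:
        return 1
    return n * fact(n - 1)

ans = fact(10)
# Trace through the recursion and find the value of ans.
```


fact(10)
= 10 * fact(9)
= 10 * 9 * fact(8)
= 10 * 9 * 8 * fact(7)
= 10 * 9 * 8 * 7 * fact(6)
= 10 * 9 * 8 * 7 * 6 * fact(5)
= 10 * 9 * 8 * 7 * 6 * 5 * fact(4)
= 10 * 9 * 8 * 7 * 6 * 5 * 4 * fact(3)
= 10 * 9 * 8 * 7 * 6 * 5 * 4 * 3 * fact(2)
= 10 * 9 * 8 * 7 * 6 * 5 * 4 * 3 * 2 * fact(1)
= 10 * 9 * 8 * 7 * 6 * 5 * 4 * 3 * 2 * 1
= 3628800


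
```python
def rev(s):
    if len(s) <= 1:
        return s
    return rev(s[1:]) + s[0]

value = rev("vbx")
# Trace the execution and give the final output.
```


rev("vbx")
= rev("bx") + "v"
= rev("x") + "b" + "v"
= "x" + "b" + "v"
= "xbv"


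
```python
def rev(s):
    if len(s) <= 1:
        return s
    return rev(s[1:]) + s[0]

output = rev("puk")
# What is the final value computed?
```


rev("puk")
= rev("uk") + "p"
= rev("k") + "u" + "p"
= "k" + "u" + "p"
= "kup"


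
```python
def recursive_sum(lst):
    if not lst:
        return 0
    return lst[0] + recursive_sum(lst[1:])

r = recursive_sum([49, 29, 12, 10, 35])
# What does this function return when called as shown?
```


recursive_sum([49, 29, 12, 10, 35])
= 49 + recursive_sum([29, 12, 10, 35])
= 49 + 29 + recursive_sum([12, 10, 35])
= 49 + 29 + 12 + recursive_sum([10, 35])
= 49 + 29 + 12 + 10 + recursive_sum([35])
= 49 + 29 + 12 + 10 + 35 + recursive_sum([])
= 49 + 29 + 12 + 10 + 35 + 0
= 135


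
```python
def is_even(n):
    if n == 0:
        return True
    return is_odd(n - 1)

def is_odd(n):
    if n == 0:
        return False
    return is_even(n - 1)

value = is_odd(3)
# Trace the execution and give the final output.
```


is_odd(3)
= is_even(2)
= is_odd(1)
= is_even(0)
n == 0: return True
= True


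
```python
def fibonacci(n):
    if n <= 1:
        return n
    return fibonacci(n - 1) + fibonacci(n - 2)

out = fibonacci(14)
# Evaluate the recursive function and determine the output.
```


fibonacci(14)
= fibonacci(13) + fibonacci(12)
= (fibonacci(12) + fibonacci(11)) + fibonacci(12)
Computing bottom-up: fibonacci(0)=0, fibonacci(1)=1, fibonacci(2)=1, fibonacci(3)=2, fibonacci(4)=3, fibonacci(5)=5, fibonacci(6)=8, fibonacci(7)=13, fibonacci(8)=21, fibonacci(9)=34, fibonacci(10)=55, fibonacci(11)=89, fibonacci(12)=144, fibonacci(13)=233, fibonacci(14)=377
= 377


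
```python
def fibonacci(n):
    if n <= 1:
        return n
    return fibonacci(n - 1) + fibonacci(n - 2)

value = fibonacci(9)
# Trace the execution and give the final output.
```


fibonacci(9)
= fibonacci(8) + fibonacci(7)
= (fibonacci(7) + fibonacci(6)) + fibonacci(7)
Computing bottom-up: fibonacci(0)=0, fibonacci(1)=1, fibonacci(2)=1, fibonacci(3)=2, fibonacci(4)=3, fibonacci(5)=5, fibonacci(6)=8, fibonacci(7)=13, fibonacci(8)=21, fibonacci(9)=34
= 34


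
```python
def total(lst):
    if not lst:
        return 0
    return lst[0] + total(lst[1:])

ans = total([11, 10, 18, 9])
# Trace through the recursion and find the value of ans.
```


total([11, 10, 18, 9])
= 11 + total([10, 18, 9])
= 11 + 10 + total([18, 9])
= 11 + 10 + 18 + total([9])
= 11 + 10 + 18 + 9 + total([])
= 11 + 10 + 18 + 9 + 0
= 48


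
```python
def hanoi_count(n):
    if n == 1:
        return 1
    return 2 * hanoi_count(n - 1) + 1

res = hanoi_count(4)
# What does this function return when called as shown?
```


hanoi_count(4)
= 2 * hanoi_count(3) + 1
= 2 * (2 * hanoi_count(2) + 1) + 1
= 2 * (2 * (2 * hanoi_count(1) + 1) + 1) + 1
Now compute bottom-up:
hanoi_count(1) = 1
hanoi_count(2) = 2 * 1 + 1 = 3
hanoi_count(3) = 2 * 3 + 1 = 7
hanoi_count(4) = 2 * 7 + 1 = 15
= 15


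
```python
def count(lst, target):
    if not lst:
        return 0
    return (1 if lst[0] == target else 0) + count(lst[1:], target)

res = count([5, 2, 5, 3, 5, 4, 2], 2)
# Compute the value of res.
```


count([5, 2, 5, 3, 5, 4, 2], 2)
lst[0]=5 != 2: 0 + count([2, 5, 3, 5, 4, 2], 2)
lst[0]=2 == 2: 1 + count([5, 3, 5, 4, 2], 2)
lst[0]=5 != 2: 0 + count([3, 5, 4, 2], 2)
lst[0]=3 != 2: 0 + count([5, 4, 2], 2)
lst[0]=5 != 2: 0 + count([4, 2], 2)
lst[0]=4 != 2: 0 + count([2], 2)
lst[0]=2 == 2: 1 + count([], 2)
= 2


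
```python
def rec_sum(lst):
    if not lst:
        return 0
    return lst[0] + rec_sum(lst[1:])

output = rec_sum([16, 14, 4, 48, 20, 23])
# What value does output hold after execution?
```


rec_sum([16, 14, 4, 48, 20, 23])
= 16 + rec_sum([14, 4, 48, 20, 23])
= 16 + 14 + rec_sum([4, 48, 20, 23])
= 16 + 14 + 4 + rec_sum([48, 20, 23])
= 16 + 14 + 4 + 48 + rec_sum([20, 23])
= 16 + 14 + 4 + 48 + 20 + rec_sum([23])
= 16 + 14 + 4 + 48 + 20 + 23 + rec_sum([])
= 16 + 14 + 4 + 48 + 20 + 23 + 0
= 125


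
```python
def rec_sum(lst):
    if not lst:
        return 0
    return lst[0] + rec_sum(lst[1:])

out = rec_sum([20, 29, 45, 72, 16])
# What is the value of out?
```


rec_sum([20, 29, 45, 72, 16])
= 20 + rec_sum([29, 45, 72, 16])
= 20 + 29 + rec_sum([45, 72, 16])
= 20 + 29 + 45 + rec_sum([72, 16])
= 20 + 29 + 45 + 72 + rec_sum([16])
= 20 + 29 + 45 + 72 + 16 + rec_sum([])
= 20 + 29 + 45 + 72 + 16 + 0
= 182


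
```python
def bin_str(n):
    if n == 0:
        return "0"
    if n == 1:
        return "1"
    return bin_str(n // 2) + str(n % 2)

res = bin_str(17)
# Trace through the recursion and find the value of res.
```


bin_str(17)
= bin_str(8) + "1"
= bin_str(4) + "0" + "1"
= bin_str(2) + "0" + "0" + "1"
= bin_str(1) + "0" + "0" + "0" + "1"
= "1" + "0" + "0" + "0" + "1"
= "10001"


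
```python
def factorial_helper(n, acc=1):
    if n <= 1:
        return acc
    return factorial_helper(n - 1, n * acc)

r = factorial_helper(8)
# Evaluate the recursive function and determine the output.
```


factorial_helper(8, 1)
= factorial_helper(7, 8 * 1) = factorial_helper(7, 8)
= factorial_helper(6, 7 * 8) = factorial_helper(6, 56)
= factorial_helper(5, 6 * 56) = factorial_helper(5, 336)
= factorial_helper(4, 5 * 336) = factorial_helper(4, 1680)
= factorial_helper(3, 4 * 1680) = factorial_helper(3, 6720)
= factorial_helper(2, 3 * 6720) = factorial_helper(2, 20160)
= factorial_helper(1, 2 * 20160) = factorial_helper(1, 40320)
n <= 1, return acc = 40320


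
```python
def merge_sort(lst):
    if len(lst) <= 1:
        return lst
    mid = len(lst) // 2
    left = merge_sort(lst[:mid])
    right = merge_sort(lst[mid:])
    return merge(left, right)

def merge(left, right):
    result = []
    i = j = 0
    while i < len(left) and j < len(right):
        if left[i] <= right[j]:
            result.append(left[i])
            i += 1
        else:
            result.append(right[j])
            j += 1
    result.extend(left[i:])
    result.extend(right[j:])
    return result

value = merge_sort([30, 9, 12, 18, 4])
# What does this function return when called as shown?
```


merge_sort([30, 9, 12, 18, 4])
Split into [30, 9] and [12, 18, 4]
Left sorted: [9, 30]
Right sorted: [4, 12, 18]
Merge [9, 30] and [4, 12, 18]
= [4, 9, 12, 18, 30]


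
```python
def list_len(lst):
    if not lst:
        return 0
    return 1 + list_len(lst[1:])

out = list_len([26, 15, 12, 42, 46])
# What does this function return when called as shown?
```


list_len([26, 15, 12, 42, 46])
= 1 + list_len([15, 12, 42, 46])
= 1 + 1 + list_len([12, 42, 46])
= 1 + 1 + 1 + list_len([42, 46])
= 1 + 1 + 1 + 1 + list_len([46])
= 1 + 1 + 1 + 1 + 1 + list_len([])
= 1 + 1 + 1 + 1 + 1 + 0
= 5


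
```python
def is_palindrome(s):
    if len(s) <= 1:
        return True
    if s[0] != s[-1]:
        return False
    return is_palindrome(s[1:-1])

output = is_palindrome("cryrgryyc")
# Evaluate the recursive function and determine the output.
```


is_palindrome("cryrgryyc")
"cryrgryyc": s[0]='c' == s[-1]='c' -> is_palindrome("ryrgryy")
"ryrgryy": s[0]='r' != s[-1]='y' -> False
= False


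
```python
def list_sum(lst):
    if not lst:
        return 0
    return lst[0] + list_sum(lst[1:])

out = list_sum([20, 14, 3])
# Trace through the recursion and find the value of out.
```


list_sum([20, 14, 3])
= 20 + list_sum([14, 3])
= 20 + 14 + list_sum([3])
= 20 + 14 + 3 + list_sum([])
= 20 + 14 + 3 + 0
= 37


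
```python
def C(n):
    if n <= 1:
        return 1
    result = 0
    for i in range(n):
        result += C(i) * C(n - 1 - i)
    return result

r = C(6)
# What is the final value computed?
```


C(6)
= sum of C(i) * C(6-1-i) for i in 0..5
First compute sub-values bottom-up:
  C(0) = 1, C(1) = 1
  C(2) = 1*1 + 1*1 = 2
  C(3) = 1*2 + 1*1 + 2*1 = 5
  C(4) = 1*5 + 1*2 + 2*1 + 5*1 = 14
  C(5) = 1*14 + 1*5 + 2*2 + 5*1 + 14*1 = 42
Now C(6):
  C(0)*C(5) = 1*42 = 42
  C(1)*C(4) = 1*14 = 14
  C(2)*C(3) = 2*5 = 10
  C(3)*C(2) = 5*2 = 10
  C(4)*C(1) = 14*1 = 14
  C(5)*C(0) = 42*1 = 42
= 42 + 14 + 10 + 10 + 14 + 42
= 132


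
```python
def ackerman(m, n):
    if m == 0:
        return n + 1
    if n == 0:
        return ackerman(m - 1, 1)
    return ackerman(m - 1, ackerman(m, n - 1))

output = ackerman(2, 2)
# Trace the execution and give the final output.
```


ackerman(2, 2)
= ackerman(1, ackerman(2, 1))
First compute ackerman(2, 1) = 5
= ackerman(1, 5)
= 7


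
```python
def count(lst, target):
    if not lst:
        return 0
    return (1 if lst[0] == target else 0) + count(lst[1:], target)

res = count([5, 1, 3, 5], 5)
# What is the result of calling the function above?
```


count([5, 1, 3, 5], 5)
lst[0]=5 == 5: 1 + count([1, 3, 5], 5)
lst[0]=1 != 5: 0 + count([3, 5], 5)
lst[0]=3 != 5: 0 + count([5], 5)
lst[0]=5 == 5: 1 + count([], 5)
= 2


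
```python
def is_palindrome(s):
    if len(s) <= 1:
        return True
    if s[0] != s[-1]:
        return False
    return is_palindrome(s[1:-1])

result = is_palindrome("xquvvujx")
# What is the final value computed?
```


is_palindrome("xquvvujx")
"xquvvujx": s[0]='x' == s[-1]='x' -> is_palindrome("quvvuj")
"quvvuj": s[0]='q' != s[-1]='j' -> False
= False


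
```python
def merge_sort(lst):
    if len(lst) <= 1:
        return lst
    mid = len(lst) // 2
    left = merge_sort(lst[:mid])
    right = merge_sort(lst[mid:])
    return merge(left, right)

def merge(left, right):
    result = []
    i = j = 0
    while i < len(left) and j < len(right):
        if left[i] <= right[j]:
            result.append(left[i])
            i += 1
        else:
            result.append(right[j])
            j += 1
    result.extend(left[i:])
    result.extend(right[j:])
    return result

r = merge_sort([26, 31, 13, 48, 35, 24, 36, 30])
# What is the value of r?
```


merge_sort([26, 31, 13, 48, 35, 24, 36, 30])
Split into [26, 31, 13, 48] and [35, 24, 36, 30]
Left sorted: [13, 26, 31, 48]
Right sorted: [24, 30, 35, 36]
Merge [13, 26, 31, 48] and [24, 30, 35, 36]
= [13, 24, 26, 30, 31, 35, 36, 48]


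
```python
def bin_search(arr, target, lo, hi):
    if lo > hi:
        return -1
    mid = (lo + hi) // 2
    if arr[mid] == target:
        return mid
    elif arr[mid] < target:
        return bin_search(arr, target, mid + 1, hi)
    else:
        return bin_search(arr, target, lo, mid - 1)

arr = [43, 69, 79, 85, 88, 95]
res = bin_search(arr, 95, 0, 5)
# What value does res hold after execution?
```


bin_search(arr, 95, 0, 5)
lo=0, hi=5, mid=2, arr[mid]=79
79 < 95, search right half
lo=3, hi=5, mid=4, arr[mid]=88
88 < 95, search right half
lo=5, hi=5, mid=5, arr[mid]=95
arr[5] == 95, found at index 5
= 5


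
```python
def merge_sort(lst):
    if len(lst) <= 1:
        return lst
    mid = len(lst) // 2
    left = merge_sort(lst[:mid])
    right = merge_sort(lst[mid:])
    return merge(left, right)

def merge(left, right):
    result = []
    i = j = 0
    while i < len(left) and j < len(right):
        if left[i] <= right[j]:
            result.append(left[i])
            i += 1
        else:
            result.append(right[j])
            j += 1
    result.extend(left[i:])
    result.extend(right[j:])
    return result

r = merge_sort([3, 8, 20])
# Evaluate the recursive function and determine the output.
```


merge_sort([3, 8, 20])
Split into [3] and [8, 20]
Left sorted: [3]
Right sorted: [8, 20]
Merge [3] and [8, 20]
= [3, 8, 20]


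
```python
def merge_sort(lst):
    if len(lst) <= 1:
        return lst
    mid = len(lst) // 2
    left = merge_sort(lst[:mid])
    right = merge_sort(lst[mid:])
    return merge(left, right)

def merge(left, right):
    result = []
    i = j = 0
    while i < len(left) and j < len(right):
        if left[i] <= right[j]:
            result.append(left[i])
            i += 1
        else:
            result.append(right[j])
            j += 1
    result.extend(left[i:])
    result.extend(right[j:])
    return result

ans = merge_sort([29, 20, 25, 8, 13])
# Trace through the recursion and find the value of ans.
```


merge_sort([29, 20, 25, 8, 13])
Split into [29, 20] and [25, 8, 13]
Left sorted: [20, 29]
Right sorted: [8, 13, 25]
Merge [20, 29] and [8, 13, 25]
= [8, 13, 20, 25, 29]


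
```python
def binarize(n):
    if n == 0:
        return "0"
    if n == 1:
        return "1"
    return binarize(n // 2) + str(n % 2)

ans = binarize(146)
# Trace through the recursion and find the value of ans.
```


binarize(146)
= binarize(73) + "0"
= binarize(36) + "1" + "0"
= binarize(18) + "0" + "1" + "0"
= binarize(9) + "0" + "0" + "1" + "0"
= binarize(4) + "1" + "0" + "0" + "1" + "0"
= binarize(2) + "0" + "1" + "0" + "0" + "1" + "0"
= binarize(1) + "0" + "0" + "1" + "0" + "0" + "1" + "0"
= "1" + "0" + "0" + "1" + "0" + "0" + "1" + "0"
= "10010010"


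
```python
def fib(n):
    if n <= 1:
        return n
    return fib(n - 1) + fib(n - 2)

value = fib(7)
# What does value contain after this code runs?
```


fib(7)
= fib(6) + fib(5)
= (fib(5) + fib(4)) + fib(5)
Computing bottom-up: fib(0)=0, fib(1)=1, fib(2)=1, fib(3)=2, fib(4)=3, fib(5)=5, fib(6)=8, fib(7)=13
= 13


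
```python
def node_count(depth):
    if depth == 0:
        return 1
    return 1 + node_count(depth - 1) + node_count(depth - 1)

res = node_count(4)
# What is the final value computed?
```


node_count(4)
= 1 + node_count(3) + node_count(3)
= 1 + 2 * node_count(3)
node_count(k) = 2^(k+1) - 1
node_count(0) = 1
node_count(1) = 3
node_count(2) = 7
node_count(3) = 15
node_count(4) = 31
node_count(4) = 2^5 - 1 = 31


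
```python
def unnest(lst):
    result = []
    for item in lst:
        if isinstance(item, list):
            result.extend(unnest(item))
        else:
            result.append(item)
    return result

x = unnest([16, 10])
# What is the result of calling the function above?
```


unnest([16, 10])
Processing each element:
  16 is not a list -> append 16
  10 is not a list -> append 10
= [16, 10]


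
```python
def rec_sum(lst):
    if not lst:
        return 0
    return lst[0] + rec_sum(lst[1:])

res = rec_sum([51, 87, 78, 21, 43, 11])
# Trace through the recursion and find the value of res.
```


rec_sum([51, 87, 78, 21, 43, 11])
= 51 + rec_sum([87, 78, 21, 43, 11])
= 51 + 87 + rec_sum([78, 21, 43, 11])
= 51 + 87 + 78 + rec_sum([21, 43, 11])
= 51 + 87 + 78 + 21 + rec_sum([43, 11])
= 51 + 87 + 78 + 21 + 43 + rec_sum([11])
= 51 + 87 + 78 + 21 + 43 + 11 + rec_sum([])
= 51 + 87 + 78 + 21 + 43 + 11 + 0
= 291


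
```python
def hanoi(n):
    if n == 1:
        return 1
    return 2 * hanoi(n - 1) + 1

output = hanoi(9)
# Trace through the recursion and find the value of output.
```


hanoi(9)
= 2 * hanoi(8) + 1
= 2 * (2 * hanoi(7) + 1) + 1
= 2 * (2 * (2 * hanoi(6) + 1) + 1) + 1
= 2 * (2 * (2 * (2 * hanoi(5) + 1) + 1) + 1) + 1
= 2 * (2 * (2 * (2 * (2 * hanoi(4) + 1) + 1) + 1) + 1) + 1
= 2 * (2 * (2 * (2 * (2 * (2 * hanoi(3) + 1) + 1) + 1) + 1) + 1) + 1
= 2 * (2 * (2 * (2 * (2 * (2 * (2 * hanoi(2) + 1) + 1) + 1) + 1) + 1) + 1) + 1
= 2 * (2 * (2 * (2 * (2 * (2 * (2 * (2 * hanoi(1) + 1) + 1) + 1) + 1) + 1) + 1) + 1) + 1
Now compute bottom-up:
hanoi(1) = 1
hanoi(2) = 2 * 1 + 1 = 3
hanoi(3) = 2 * 3 + 1 = 7
hanoi(4) = 2 * 7 + 1 = 15
hanoi(5) = 2 * 15 + 1 = 31
hanoi(6) = 2 * 31 + 1 = 63
hanoi(7) = 2 * 63 + 1 = 127
hanoi(8) = 2 * 127 + 1 = 255
hanoi(9) = 2 * 255 + 1 = 511
= 511
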